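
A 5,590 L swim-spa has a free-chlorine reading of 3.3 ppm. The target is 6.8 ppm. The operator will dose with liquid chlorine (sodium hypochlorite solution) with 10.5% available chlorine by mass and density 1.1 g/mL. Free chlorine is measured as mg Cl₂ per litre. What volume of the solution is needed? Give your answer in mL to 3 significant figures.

169 mL

Chlorine deficit: 6.8 − 3.3 = 3.5 ppm = 3.5 mg/L as Cl₂.
Cl₂ equivalent needed: 3.5 mg/L × 5,590 L = 19,560 mg = 19.57 g.
Product at 10.5% available chlorine: 19.57 / 0.105 = 186.3 g.
Volume at density 1.1 g/mL: 186.3 g ÷ 1.1 g/mL = 169.4 mL.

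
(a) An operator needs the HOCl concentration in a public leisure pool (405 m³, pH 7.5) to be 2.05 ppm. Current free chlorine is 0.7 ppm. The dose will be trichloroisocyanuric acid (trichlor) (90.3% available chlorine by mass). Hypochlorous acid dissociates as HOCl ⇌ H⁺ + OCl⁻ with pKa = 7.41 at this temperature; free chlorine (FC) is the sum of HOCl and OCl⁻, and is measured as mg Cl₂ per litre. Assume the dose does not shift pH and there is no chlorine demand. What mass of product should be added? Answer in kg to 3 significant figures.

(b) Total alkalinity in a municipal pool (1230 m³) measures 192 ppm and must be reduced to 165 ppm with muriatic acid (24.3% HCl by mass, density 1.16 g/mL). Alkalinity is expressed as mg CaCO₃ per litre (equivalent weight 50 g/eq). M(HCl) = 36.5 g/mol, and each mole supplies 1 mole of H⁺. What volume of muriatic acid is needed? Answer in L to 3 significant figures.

(a) Volume: 405 m³ = 405,000 L.
(a) [OCl⁻]/[HOCl] = 10^(pH − pKa) = 10^(7.5 − 7.41) = 1.23; fraction as HOCl = 1/(1 + 1.23) = 0.4484.
(a) Free chlorine required for 2.05 ppm HOCl: 2.05 / 0.4484 = 4.572 ppm.
(a) FC to add: 4.572 − 0.7 = 3.872 mg/L as Cl₂.
(a) Cl₂ equivalent: 3.872 mg/L × 405,000 L = 1568 g.
(a) Product at 90.3% available Cl: 1568 / 0.903 = 1737 g.

(b) Volume: 1230 m³ = 1,230,000 L.
(b) Alkalinity to neutralize: (192 − 165) = 27 mg/L as CaCO₃ × 1,230,000 L = 33,210 g as CaCO₃.
(b) Equivalents of H⁺ required: 33,210 ÷ 50 g/eq = 664.2 eq = 664.2 mol HCl.
(b) Mass of HCl: 664.2 × 36.5 = 24,240 g.
(b) Mass of 24.3% solution: 24,240 / 0.243 = 99,770 g.
(b) Volume: 99,770 g ÷ 1.16 g/mL = 86,010 mL.

(a) 1.74 kg; (b) 86.0 L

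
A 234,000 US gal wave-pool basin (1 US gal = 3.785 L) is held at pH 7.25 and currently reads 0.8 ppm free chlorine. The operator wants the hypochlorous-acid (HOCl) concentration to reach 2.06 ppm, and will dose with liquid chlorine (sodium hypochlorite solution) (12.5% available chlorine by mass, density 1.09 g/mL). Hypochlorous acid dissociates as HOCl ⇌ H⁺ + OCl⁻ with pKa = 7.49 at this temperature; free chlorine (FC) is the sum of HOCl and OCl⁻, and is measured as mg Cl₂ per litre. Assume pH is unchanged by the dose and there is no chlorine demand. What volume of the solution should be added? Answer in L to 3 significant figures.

Volume: 234,000 US gal × 3.785 L/gal = 885,690 L.
[OCl⁻]/[HOCl] = 10^(pH − pKa) = 10^(7.25 − 7.49) = 0.5754; fraction as HOCl = 1/(1 + 0.5754) = 0.6347.
Free chlorine required for 2.06 ppm HOCl: 2.06 / 0.6347 = 3.245 ppm.
FC to add: 3.245 − 0.8 = 2.445 mg/L as Cl₂.
Cl₂ equivalent: 2.445 mg/L × 885,690 L = 2166 g.
Product at 12.5% available Cl: 2166 / 0.125 = 17,330 g.
Volume: 17,330 g ÷ 1.09 g/mL = 15,900 mL.

15.9 L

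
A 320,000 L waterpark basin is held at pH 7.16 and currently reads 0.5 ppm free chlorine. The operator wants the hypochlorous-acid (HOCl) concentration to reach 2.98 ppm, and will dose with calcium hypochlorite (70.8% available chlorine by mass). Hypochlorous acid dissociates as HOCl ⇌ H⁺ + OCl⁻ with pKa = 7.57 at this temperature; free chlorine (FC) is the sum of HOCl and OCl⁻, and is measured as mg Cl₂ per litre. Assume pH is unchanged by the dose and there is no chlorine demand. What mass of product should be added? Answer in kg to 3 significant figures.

[OCl⁻]/[HOCl] = 10^(pH − pKa) = 10^(7.16 − 7.57) = 0.389; fraction as HOCl = 1/(1 + 0.389) = 0.7199.
Free chlorine required for 2.98 ppm HOCl: 2.98 / 0.7199 = 4.139 ppm.
FC to add: 4.139 − 0.5 = 3.639 mg/L as Cl₂.
Cl₂ equivalent: 3.639 mg/L × 320,000 L = 1165 g.
Product at 70.8% available Cl: 1165 / 0.708 = 1645 g.

1.64 kg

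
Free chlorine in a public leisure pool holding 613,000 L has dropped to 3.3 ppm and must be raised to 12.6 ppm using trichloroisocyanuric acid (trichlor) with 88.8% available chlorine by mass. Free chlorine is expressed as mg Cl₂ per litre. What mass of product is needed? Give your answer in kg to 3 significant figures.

Chlorine deficit: 12.6 − 3.3 = 9.3 ppm = 9.3 mg/L as Cl₂.
Cl₂ equivalent needed: 9.3 mg/L × 613,000 L = 5,701,000 mg = 5701 g.
Product at 88.8% available chlorine: 5701 / 0.888 = 6420 g.

6.42 kg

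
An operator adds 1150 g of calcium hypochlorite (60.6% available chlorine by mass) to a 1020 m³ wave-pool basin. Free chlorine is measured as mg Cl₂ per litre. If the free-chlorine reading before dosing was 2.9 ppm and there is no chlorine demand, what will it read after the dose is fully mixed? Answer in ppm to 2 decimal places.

3.58 ppm

Volume: 1020 m³ = 1,020,000 L.
Available chlorine delivered: 1150 g × 0.606 = 696.9 g as Cl₂.
Concentration rise: 696.9 g / 1,020,000 L = 0.6832 mg/L = 0.68 ppm.
Final FC: 2.9 + 0.68 = 3.58 ppm.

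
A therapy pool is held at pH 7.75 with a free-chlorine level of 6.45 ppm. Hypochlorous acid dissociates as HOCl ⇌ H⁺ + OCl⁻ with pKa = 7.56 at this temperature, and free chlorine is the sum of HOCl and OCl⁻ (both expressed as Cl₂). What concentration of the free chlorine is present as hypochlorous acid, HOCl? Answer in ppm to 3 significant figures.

[OCl⁻]/[HOCl] = 10^(pH − pKa) = 10^(7.75 − 7.56) = 10^0.19 = 1.549.
Fraction as HOCl = 1 / (1 + 1.549) = 0.3923.
HOCl = 0.3923 × 6.45 ppm = 2.531 ppm.

2.53 ppm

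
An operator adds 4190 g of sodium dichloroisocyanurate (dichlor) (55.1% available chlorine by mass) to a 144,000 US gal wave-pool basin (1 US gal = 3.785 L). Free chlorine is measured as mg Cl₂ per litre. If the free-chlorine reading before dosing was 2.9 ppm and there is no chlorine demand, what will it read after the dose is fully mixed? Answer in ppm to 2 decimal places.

Volume: 144,000 US gal × 3.785 L/gal = 545,040 L.
Available chlorine delivered: 4190 g × 0.551 = 2309 g as Cl₂.
Concentration rise: 2309 g / 545,040 L = 4.236 mg/L = 4.24 ppm.
Final FC: 2.9 + 4.24 = 7.14 ppm.

7.14 ppm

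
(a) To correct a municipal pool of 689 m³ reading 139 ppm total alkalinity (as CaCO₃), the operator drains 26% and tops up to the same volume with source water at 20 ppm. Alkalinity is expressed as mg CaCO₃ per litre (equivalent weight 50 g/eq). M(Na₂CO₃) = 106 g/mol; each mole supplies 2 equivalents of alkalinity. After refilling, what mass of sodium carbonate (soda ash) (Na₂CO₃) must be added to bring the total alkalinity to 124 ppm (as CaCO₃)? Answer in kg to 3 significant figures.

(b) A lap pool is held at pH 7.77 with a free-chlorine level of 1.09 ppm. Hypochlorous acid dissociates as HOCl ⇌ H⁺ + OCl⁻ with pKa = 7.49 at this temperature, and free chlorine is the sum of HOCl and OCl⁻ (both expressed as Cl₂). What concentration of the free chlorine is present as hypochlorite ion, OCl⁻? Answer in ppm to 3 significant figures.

(a) 11.6 kg; (b) 0.715 ppm

(a) Volume: 689 m³ = 689,000 L.
(a) After draining 26% and refilling: 139 × 0.74 + 20 × 0.26 = 108.06 ppm.
(a) Deficit to target: 124 − 108.06 = 15.94 mg/L.
(a) As CaCO₃: 15.94 mg/L × 689,000 L = 10,980 g; ÷ 50 g/eq ÷ 2 = 109.8 mol Na₂CO₃.
(a) Mass: 109.8 × 106 = 11,640 g.

(b) [OCl⁻]/[HOCl] = 10^(pH − pKa) = 10^(7.77 − 7.49) = 10^0.28 = 1.905.
(b) Fraction as HOCl = 1 / (1 + 1.905) = 0.3442.
(b) OCl⁻ = (1 − 0.3442) × 1.09 ppm = 0.7148 ppm.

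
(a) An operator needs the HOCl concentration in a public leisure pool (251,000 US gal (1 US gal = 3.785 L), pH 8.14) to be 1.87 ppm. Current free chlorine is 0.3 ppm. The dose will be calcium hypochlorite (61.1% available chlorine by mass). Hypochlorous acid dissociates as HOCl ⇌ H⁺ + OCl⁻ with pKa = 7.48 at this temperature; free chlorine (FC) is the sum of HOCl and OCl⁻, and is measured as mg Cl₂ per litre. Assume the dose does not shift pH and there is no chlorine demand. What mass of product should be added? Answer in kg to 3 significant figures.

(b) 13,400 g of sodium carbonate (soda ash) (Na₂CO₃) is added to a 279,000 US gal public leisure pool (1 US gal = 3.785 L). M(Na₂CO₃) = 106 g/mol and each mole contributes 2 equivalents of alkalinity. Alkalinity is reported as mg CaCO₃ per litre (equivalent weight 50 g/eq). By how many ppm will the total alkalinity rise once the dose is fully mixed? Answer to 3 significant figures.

(a) 15.7 kg; (b) 12.0 ppm

(a) Volume: 251,000 US gal × 3.785 L/gal = 950,035 L.
(a) [OCl⁻]/[HOCl] = 10^(pH − pKa) = 10^(8.14 − 7.48) = 4.571; fraction as HOCl = 1/(1 + 4.571) = 0.1795.
(a) Free chlorine required for 1.87 ppm HOCl: 1.87 / 0.1795 = 10.42 ppm.
(a) FC to add: 10.42 − 0.3 = 10.12 mg/L as Cl₂.
(a) Cl₂ equivalent: 10.12 mg/L × 950,035 L = 9612 g.
(a) Product at 61.1% available Cl: 9612 / 0.611 = 15,730 g.

(b) Volume: 279,000 US gal × 3.785 L/gal = 1,056,015 L.
(b) Moles of Na₂CO₃: 13,400 g ÷ 106 g/mol = 126.4 mol → 252.8 eq of alkalinity.
(b) As CaCO₃: 252.8 eq × 50 g/eq = 12,640 g.
(b) Rise: 12,640 g / 1,056,015 L × 1000 = 11.97 mg/L.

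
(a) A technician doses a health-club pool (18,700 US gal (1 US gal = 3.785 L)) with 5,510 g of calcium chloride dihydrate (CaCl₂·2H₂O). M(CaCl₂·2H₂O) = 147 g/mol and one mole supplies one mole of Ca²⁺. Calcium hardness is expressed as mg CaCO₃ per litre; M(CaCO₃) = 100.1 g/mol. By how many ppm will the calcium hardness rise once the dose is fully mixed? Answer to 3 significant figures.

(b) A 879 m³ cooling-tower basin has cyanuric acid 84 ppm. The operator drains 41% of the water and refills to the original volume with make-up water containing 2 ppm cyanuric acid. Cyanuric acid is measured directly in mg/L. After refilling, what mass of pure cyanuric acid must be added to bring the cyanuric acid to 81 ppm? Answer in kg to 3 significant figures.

(a) Volume: 18,700 US gal × 3.785 L/gal = 70,780 L.
(a) Moles of Ca²⁺: 5,510 g ÷ 147 g/mol = 37.48 mol.
(a) As CaCO₃: 37.48 mol × 100.1 g/mol = 3752 g.
(a) Rise: 3752 g / 70,780 L × 1000 = 53.01 mg/L.

(b) Volume: 879 m³ = 879,000 L.
(b) After draining 41% and refilling: 84 × 0.59 + 2 × 0.41 = 50.38 ppm.
(b) Deficit to target: 81 − 50.38 = 30.62 mg/L.
(b) Mass: 30.62 mg/L × 879,000 L = 26,910 g cyanuric acid.

(a) 53.0 ppm; (b) 26.9 kg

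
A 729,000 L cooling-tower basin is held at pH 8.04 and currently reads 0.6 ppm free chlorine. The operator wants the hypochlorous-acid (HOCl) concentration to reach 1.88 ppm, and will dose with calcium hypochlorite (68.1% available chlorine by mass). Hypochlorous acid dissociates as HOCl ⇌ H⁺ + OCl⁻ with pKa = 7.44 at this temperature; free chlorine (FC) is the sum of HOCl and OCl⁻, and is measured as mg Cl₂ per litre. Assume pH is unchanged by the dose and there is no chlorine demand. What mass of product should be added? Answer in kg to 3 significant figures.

9.38 kg

[OCl⁻]/[HOCl] = 10^(pH − pKa) = 10^(8.04 − 7.44) = 3.981; fraction as HOCl = 1/(1 + 3.981) = 0.2008.
Free chlorine required for 1.88 ppm HOCl: 1.88 / 0.2008 = 9.364 ppm.
FC to add: 9.364 − 0.6 = 8.764 mg/L as Cl₂.
Cl₂ equivalent: 8.764 mg/L × 729,000 L = 6389 g.
Product at 68.1% available Cl: 6389 / 0.681 = 9382 g.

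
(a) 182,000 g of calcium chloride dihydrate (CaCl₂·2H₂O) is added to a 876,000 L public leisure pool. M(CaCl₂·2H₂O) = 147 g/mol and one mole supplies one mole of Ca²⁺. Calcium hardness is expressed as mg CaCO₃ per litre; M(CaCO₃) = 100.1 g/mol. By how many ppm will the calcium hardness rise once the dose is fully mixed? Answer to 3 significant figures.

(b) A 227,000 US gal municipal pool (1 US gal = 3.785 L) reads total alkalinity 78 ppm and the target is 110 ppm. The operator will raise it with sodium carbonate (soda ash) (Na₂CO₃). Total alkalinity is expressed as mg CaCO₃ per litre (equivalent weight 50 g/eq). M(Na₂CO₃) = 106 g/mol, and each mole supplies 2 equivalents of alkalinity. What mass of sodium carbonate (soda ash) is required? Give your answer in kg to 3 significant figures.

(a) 141 ppm; (b) 29.1 kg

(a) Moles of Ca²⁺: 182,000 g ÷ 147 g/mol = 1238 mol.
(a) As CaCO₃: 1238 mol × 100.1 g/mol = 123,900 g.
(a) Rise: 123,900 g / 876,000 L × 1000 = 141.5 mg/L.

(b) Volume: 227,000 US gal × 3.785 L/gal = 859,195 L.
(b) Alkalinity to add: (110 − 78) = 32 mg/L as CaCO₃ × 859,195 L = 27,490 g as CaCO₃.
(b) Equivalents: 27,490 g ÷ 50 g/eq = 549.9 eq.
(b) Each mole of Na₂CO₃ supplies 2 eq, so 549.9 / 2 = 274.9 mol.
(b) Mass: 274.9 mol × 106 g/mol = 29,140 g.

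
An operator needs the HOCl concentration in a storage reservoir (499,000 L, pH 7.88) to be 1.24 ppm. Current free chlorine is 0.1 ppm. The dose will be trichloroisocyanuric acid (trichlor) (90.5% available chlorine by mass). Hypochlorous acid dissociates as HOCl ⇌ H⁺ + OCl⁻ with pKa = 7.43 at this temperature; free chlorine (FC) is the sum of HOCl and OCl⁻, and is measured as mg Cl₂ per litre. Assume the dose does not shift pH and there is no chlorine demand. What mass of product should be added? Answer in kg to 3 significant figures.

[OCl⁻]/[HOCl] = 10^(pH − pKa) = 10^(7.88 − 7.43) = 2.818; fraction as HOCl = 1/(1 + 2.818) = 0.2619.
Free chlorine required for 1.24 ppm HOCl: 1.24 / 0.2619 = 4.735 ppm.
FC to add: 4.735 − 0.1 = 4.635 mg/L as Cl₂.
Cl₂ equivalent: 4.635 mg/L × 499,000 L = 2313 g.
Product at 90.5% available Cl: 2313 / 0.905 = 2556 g.

2.56 kg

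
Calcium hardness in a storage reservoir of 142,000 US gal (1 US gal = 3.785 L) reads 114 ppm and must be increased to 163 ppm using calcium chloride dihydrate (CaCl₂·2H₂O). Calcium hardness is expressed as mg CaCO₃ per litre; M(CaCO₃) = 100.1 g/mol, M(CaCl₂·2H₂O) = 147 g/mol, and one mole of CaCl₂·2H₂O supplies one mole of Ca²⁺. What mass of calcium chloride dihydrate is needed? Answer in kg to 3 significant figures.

Volume: 142,000 US gal × 3.785 L/gal = 537,470 L.
Hardness to add: (163 − 114) = 49 mg/L as CaCO₃ × 537,470 L = 26,340 g as CaCO₃.
Moles of Ca²⁺ (1 mol Ca²⁺ ≡ 1 mol CaCO₃): 26,340 / 100.1 g/mol = 263.1 mol.
Mass of CaCl₂·2H₂O: 263.1 × 147 = 38,680 g.

38.7 kg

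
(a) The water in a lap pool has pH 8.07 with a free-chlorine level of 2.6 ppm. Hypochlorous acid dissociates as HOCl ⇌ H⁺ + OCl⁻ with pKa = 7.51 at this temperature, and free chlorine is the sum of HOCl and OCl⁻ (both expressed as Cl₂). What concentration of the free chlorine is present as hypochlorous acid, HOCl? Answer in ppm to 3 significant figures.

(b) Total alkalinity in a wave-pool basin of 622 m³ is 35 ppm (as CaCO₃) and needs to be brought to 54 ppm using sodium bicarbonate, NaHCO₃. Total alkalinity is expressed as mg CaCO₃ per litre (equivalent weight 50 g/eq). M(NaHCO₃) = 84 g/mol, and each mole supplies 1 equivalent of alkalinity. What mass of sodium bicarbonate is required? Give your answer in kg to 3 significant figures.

(a) 0.561 ppm; (b) 19.9 kg

(a) [OCl⁻]/[HOCl] = 10^(pH − pKa) = 10^(8.07 − 7.51) = 10^0.56 = 3.631.
(a) Fraction as HOCl = 1 / (1 + 3.631) = 0.2159.
(a) HOCl = 0.2159 × 2.6 ppm = 0.5615 ppm.

(b) Volume: 622 m³ = 622,000 L.
(b) Alkalinity to add: (54 − 35) = 19 mg/L as CaCO₃ × 622,000 L = 11,820 g as CaCO₃.
(b) Equivalents: 11,820 g ÷ 50 g/eq = 236.4 eq.
(b) NaHCO₃ supplies 1 eq per mole → 236.4 mol.
(b) Mass: 236.4 mol × 84 g/mol = 19,850 g.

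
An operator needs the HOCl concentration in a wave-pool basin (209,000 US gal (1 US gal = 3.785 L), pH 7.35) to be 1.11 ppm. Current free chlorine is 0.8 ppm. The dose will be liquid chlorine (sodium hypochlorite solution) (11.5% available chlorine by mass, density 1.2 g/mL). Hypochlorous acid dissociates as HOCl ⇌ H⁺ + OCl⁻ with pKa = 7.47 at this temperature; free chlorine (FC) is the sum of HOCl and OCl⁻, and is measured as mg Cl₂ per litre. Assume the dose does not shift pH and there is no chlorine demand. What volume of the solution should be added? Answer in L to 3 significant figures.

6.60 L

Volume: 209,000 US gal × 3.785 L/gal = 791,065 L.
[OCl⁻]/[HOCl] = 10^(pH − pKa) = 10^(7.35 − 7.47) = 0.7586; fraction as HOCl = 1/(1 + 0.7586) = 0.5686.
Free chlorine required for 1.11 ppm HOCl: 1.11 / 0.5686 = 1.952 ppm.
FC to add: 1.952 − 0.8 = 1.152 mg/L as Cl₂.
Cl₂ equivalent: 1.152 mg/L × 791,065 L = 911.3 g.
Product at 11.5% available Cl: 911.3 / 0.115 = 7925 g.
Volume: 7925 g ÷ 1.2 g/mL = 6604 mL.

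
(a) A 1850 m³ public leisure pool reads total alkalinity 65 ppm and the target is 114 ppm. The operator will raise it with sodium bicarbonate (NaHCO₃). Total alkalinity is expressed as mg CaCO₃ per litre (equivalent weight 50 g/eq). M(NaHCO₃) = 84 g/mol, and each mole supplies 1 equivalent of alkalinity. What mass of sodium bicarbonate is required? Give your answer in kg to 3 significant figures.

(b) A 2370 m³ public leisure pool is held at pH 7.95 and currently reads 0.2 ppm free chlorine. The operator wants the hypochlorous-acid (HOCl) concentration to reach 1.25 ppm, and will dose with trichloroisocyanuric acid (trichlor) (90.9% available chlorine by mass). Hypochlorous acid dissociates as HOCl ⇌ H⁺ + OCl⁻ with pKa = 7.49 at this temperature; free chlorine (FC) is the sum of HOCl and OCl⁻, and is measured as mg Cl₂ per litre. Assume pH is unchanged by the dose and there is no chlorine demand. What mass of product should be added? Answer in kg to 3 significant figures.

(a) 152 kg; (b) 12.1 kg

(a) Volume: 1850 m³ = 1,850,000 L.
(a) Alkalinity to add: (114 − 65) = 49 mg/L as CaCO₃ × 1,850,000 L = 90,650 g as CaCO₃.
(a) Equivalents: 90,650 g ÷ 50 g/eq = 1813 eq.
(a) NaHCO₃ supplies 1 eq per mole → 1813 mol.
(a) Mass: 1813 mol × 84 g/mol = 152,300 g.

(b) Volume: 2370 m³ = 2,370,000 L.
(b) [OCl⁻]/[HOCl] = 10^(pH − pKa) = 10^(7.95 − 7.49) = 2.884; fraction as HOCl = 1/(1 + 2.884) = 0.2575.
(b) Free chlorine required for 1.25 ppm HOCl: 1.25 / 0.2575 = 4.855 ppm.
(b) FC to add: 4.855 − 0.2 = 4.655 mg/L as Cl₂.
(b) Cl₂ equivalent: 4.655 mg/L × 2,370,000 L = 11,030 g.
(b) Product at 90.9% available Cl: 11,030 / 0.909 = 12,140 g.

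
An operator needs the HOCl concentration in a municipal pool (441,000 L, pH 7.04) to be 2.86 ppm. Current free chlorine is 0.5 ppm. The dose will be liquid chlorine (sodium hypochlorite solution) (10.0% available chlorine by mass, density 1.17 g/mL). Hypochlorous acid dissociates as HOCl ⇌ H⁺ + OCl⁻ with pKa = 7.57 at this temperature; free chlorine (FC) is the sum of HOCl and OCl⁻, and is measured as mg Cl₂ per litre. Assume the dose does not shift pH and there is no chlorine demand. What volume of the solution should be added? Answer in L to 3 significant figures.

[OCl⁻]/[HOCl] = 10^(pH − pKa) = 10^(7.04 − 7.57) = 0.2951; fraction as HOCl = 1/(1 + 0.2951) = 0.7721.
Free chlorine required for 2.86 ppm HOCl: 2.86 / 0.7721 = 3.704 ppm.
FC to add: 3.704 − 0.5 = 3.204 mg/L as Cl₂.
Cl₂ equivalent: 3.204 mg/L × 441,000 L = 1413 g.
Product at 10.0% available Cl: 1413 / 0.1 = 14,130 g.
Volume: 14,130 g ÷ 1.17 g/mL = 12,080 mL.

12.1 L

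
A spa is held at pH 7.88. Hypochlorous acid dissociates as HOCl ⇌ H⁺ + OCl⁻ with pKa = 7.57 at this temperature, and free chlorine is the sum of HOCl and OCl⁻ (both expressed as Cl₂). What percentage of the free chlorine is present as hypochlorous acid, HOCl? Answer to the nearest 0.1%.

[OCl⁻]/[HOCl] = 10^(pH − pKa) = 10^(7.88 − 7.57) = 10^0.31 = 2.042.
Fraction as HOCl = 1 / (1 + 2.042) = 0.3288.

32.9%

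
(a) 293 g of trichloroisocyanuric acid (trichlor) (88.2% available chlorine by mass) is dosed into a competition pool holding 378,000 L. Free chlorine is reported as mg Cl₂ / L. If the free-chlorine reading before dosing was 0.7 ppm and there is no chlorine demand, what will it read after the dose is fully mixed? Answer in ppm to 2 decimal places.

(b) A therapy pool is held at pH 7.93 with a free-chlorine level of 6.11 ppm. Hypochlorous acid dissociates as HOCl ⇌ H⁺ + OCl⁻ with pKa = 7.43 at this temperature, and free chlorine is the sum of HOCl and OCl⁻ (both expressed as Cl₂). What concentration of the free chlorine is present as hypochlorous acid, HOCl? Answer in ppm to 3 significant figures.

(a) Available chlorine delivered: 293 g × 0.882 = 258.4 g as Cl₂.
(a) Concentration rise: 258.4 g / 378,000 L = 0.6837 mg/L = 0.68 ppm.
(a) Final FC: 0.7 + 0.68 = 1.38 ppm.

(b) [OCl⁻]/[HOCl] = 10^(pH − pKa) = 10^(7.93 − 7.43) = 10^0.50 = 3.162.
(b) Fraction as HOCl = 1 / (1 + 3.162) = 0.2403.
(b) HOCl = 0.2403 × 6.11 ppm = 1.468 ppm.

(a) 1.38 ppm; (b) 1.47 ppm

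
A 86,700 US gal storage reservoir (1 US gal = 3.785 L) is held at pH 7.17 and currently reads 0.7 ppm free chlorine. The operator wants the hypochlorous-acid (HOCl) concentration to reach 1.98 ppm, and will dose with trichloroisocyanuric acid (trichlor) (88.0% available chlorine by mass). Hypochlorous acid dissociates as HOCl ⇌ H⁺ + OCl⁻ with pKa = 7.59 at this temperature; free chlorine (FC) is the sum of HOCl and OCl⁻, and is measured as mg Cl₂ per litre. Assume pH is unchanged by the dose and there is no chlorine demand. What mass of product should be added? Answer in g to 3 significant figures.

758 g

Volume: 86,700 US gal × 3.785 L/gal = 328,160 L.
[OCl⁻]/[HOCl] = 10^(pH − pKa) = 10^(7.17 − 7.59) = 0.3802; fraction as HOCl = 1/(1 + 0.3802) = 0.7245.
Free chlorine required for 1.98 ppm HOCl: 1.98 / 0.7245 = 2.733 ppm.
FC to add: 2.733 − 0.7 = 2.033 mg/L as Cl₂.
Cl₂ equivalent: 2.033 mg/L × 328,160 L = 667.1 g.
Product at 88.0% available Cl: 667.1 / 0.88 = 758 g.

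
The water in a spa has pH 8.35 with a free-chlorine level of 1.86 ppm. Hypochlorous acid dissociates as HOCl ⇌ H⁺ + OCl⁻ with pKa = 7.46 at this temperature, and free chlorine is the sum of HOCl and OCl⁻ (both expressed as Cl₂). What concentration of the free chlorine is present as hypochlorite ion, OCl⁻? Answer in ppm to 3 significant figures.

1.65 ppm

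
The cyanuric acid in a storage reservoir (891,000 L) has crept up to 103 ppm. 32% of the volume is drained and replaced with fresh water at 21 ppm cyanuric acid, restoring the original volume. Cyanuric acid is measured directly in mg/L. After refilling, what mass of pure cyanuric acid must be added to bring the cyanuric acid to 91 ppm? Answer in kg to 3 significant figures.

After draining 32% and refilling: 103 × 0.68 + 21 × 0.32 = 76.76 ppm.
Deficit to target: 91 − 76.76 = 14.24 mg/L.
Mass: 14.24 mg/L × 891,000 L = 12,690 g cyanuric acid.

12.7 kg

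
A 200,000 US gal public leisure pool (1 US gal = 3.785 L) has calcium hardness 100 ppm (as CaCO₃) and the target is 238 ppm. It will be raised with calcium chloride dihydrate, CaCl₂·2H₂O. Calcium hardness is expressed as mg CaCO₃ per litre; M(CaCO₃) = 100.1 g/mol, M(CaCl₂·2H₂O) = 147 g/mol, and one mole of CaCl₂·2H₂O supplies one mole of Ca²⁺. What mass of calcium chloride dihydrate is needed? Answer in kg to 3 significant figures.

153 kg

Volume: 200,000 US gal × 3.785 L/gal = 757,000 L.
Hardness to add: (238 − 100) = 138 mg/L as CaCO₃ × 757,000 L = 104,500 g as CaCO₃.
Moles of Ca²⁺ (1 mol Ca²⁺ ≡ 1 mol CaCO₃): 104,500 / 100.1 g/mol = 1044 mol.
Mass of CaCl₂·2H₂O: 1044 × 147 = 153,400 g.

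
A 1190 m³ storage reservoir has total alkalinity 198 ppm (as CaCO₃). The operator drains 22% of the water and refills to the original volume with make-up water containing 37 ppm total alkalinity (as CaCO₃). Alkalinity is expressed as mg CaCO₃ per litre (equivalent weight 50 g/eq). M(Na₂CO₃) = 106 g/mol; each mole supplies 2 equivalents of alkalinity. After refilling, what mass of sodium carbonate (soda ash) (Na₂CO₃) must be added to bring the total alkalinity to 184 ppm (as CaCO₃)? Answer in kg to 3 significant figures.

27.0 kg

Volume: 1190 m³ = 1,190,000 L.
After draining 22% and refilling: 198 × 0.78 + 37 × 0.22 = 162.58 ppm.
Deficit to target: 184 − 162.58 = 21.42 mg/L.
As CaCO₃: 21.42 mg/L × 1,190,000 L = 25,490 g; ÷ 50 g/eq ÷ 2 = 254.9 mol Na₂CO₃.
Mass: 254.9 × 106 = 27,020 g.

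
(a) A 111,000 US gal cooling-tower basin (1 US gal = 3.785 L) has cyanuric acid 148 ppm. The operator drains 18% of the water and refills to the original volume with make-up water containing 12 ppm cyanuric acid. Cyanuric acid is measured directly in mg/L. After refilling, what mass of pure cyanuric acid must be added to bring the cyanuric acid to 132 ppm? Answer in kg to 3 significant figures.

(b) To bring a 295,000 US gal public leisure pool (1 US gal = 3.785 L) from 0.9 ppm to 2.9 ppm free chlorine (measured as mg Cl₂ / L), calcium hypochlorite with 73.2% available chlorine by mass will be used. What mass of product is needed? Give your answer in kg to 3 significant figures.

(a) Volume: 111,000 US gal × 3.785 L/gal = 420,135 L.
(a) After draining 18% and refilling: 148 × 0.82 + 12 × 0.18 = 123.52 ppm.
(a) Deficit to target: 132 − 123.52 = 8.48 mg/L.
(a) Mass: 8.48 mg/L × 420,135 L = 3563 g cyanuric acid.

(b) Volume: 295,000 US gal × 3.785 L/gal = 1,116,575 L.
(b) Chlorine deficit: 2.9 − 0.9 = 2 ppm = 2 mg/L as Cl₂.
(b) Cl₂ equivalent needed: 2 mg/L × 1,116,575 L = 2,233,000 mg = 2233 g.
(b) Product at 73.2% available chlorine: 2233 / 0.732 = 3051 g.

(a) 3.56 kg; (b) 3.05 kg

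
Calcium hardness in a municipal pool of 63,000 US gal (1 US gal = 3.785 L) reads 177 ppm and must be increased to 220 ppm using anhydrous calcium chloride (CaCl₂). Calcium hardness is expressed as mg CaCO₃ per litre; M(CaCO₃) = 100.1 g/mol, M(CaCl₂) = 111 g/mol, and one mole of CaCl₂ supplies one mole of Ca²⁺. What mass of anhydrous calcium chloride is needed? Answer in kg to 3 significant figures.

11.4 kg

Volume: 63,000 US gal × 3.785 L/gal = 238,455 L.
Hardness to add: (220 − 177) = 43 mg/L as CaCO₃ × 238,455 L = 10,250 g as CaCO₃.
Moles of Ca²⁺ (1 mol Ca²⁺ ≡ 1 mol CaCO₃): 10,250 / 100.1 g/mol = 102.4 mol.
Mass of CaCl₂: 102.4 × 111 = 11,370 g.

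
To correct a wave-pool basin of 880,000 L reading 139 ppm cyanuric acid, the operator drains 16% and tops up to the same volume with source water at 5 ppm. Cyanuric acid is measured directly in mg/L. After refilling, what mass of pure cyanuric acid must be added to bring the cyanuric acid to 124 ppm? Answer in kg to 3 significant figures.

5.67 kg

After draining 16% and refilling: 139 × 0.84 + 5 × 0.16 = 117.56 ppm.
Deficit to target: 124 − 117.56 = 6.44 mg/L.
Mass: 6.44 mg/L × 880,000 L = 5667 g cyanuric acid.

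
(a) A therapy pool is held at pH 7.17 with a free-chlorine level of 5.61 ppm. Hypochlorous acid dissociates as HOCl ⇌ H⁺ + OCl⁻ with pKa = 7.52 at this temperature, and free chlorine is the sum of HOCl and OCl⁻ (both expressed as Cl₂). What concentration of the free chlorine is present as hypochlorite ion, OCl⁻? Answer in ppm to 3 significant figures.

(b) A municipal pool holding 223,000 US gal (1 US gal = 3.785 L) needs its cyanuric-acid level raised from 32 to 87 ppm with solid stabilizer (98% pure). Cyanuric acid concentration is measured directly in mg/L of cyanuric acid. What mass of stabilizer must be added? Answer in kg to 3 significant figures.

(a) [OCl⁻]/[HOCl] = 10^(pH − pKa) = 10^(7.17 − 7.52) = 10^-0.35 = 0.4467.
(a) Fraction as HOCl = 1 / (1 + 0.4467) = 0.6912.
(a) OCl⁻ = (1 − 0.6912) × 5.61 ppm = 1.732 ppm.

(b) Volume: 223,000 US gal × 3.785 L/gal = 844,055 L.
(b) CYA to add: (87 − 32) = 55 mg/L × 844,055 L = 46,420 g cyanuric acid.
(b) At 98% purity: 46,420 / 0.98 = 47,370 g product.

(a) 1.73 ppm; (b) 47.4 kg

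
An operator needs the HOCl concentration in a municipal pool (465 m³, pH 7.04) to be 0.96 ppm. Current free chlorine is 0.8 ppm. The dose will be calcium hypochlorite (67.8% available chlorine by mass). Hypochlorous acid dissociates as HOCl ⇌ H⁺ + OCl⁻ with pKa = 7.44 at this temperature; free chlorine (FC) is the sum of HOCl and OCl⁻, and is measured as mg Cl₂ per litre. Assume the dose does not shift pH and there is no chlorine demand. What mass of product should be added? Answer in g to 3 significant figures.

Volume: 465 m³ = 465,000 L.
[OCl⁻]/[HOCl] = 10^(pH − pKa) = 10^(7.04 − 7.44) = 0.3981; fraction as HOCl = 1/(1 + 0.3981) = 0.7153.
Free chlorine required for 0.96 ppm HOCl: 0.96 / 0.7153 = 1.342 ppm.
FC to add: 1.342 − 0.8 = 0.5422 mg/L as Cl₂.
Cl₂ equivalent: 0.5422 mg/L × 465,000 L = 252.1 g.
Product at 67.8% available Cl: 252.1 / 0.678 = 371.9 g.

372 g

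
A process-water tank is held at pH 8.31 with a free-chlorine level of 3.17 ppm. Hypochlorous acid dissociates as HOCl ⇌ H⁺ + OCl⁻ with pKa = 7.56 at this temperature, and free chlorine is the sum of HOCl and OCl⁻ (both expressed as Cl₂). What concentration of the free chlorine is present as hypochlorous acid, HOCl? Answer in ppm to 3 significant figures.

[OCl⁻]/[HOCl] = 10^(pH − pKa) = 10^(8.31 − 7.56) = 10^0.75 = 5.623.
Fraction as HOCl = 1 / (1 + 5.623) = 0.151.
HOCl = 0.151 × 3.17 ppm = 0.4786 ppm.

0.479 ppm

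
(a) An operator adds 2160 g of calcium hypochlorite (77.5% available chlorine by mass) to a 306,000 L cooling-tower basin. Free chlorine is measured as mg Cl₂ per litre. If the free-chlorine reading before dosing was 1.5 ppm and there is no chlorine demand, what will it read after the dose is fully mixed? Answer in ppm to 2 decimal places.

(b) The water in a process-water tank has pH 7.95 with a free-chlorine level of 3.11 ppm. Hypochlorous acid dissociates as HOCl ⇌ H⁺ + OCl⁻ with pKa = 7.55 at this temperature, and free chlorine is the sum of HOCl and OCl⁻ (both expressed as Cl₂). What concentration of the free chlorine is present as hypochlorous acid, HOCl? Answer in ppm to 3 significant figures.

(a) 6.97 ppm; (b) 0.886 ppm

(a) Available chlorine delivered: 2160 g × 0.775 = 1674 g as Cl₂.
(a) Concentration rise: 1674 g / 306,000 L = 5.471 mg/L = 5.47 ppm.
(a) Final FC: 1.5 + 5.47 = 6.97 ppm.

(b) [OCl⁻]/[HOCl] = 10^(pH − pKa) = 10^(7.95 − 7.55) = 10^0.40 = 2.512.
(b) Fraction as HOCl = 1 / (1 + 2.512) = 0.2847.
(b) HOCl = 0.2847 × 3.11 ppm = 0.8856 ppm.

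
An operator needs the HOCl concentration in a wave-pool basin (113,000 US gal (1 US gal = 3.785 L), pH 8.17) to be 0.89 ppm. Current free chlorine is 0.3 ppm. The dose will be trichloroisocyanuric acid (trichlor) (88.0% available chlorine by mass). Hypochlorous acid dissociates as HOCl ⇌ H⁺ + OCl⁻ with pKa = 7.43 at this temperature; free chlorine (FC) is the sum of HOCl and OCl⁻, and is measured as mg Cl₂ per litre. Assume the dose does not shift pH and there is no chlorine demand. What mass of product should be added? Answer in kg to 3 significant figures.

2.66 kg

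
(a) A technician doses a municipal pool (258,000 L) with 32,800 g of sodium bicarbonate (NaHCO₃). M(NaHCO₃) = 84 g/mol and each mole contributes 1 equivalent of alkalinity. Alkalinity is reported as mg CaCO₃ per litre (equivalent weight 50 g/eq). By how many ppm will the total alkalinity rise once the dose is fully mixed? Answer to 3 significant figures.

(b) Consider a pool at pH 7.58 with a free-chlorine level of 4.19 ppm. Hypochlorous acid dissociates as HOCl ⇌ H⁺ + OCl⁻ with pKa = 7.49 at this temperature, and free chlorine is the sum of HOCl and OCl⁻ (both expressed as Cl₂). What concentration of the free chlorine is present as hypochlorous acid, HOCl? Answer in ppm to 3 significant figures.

(a) 75.7 ppm; (b) 1.88 ppm

(a) Moles of NaHCO₃: 32,800 g ÷ 84 g/mol = 390.5 mol → 390.5 eq of alkalinity.
(a) As CaCO₃: 390.5 eq × 50 g/eq = 19,520 g.
(a) Rise: 19,520 g / 258,000 L × 1000 = 75.67 mg/L.

(b) [OCl⁻]/[HOCl] = 10^(pH − pKa) = 10^(7.58 − 7.49) = 10^0.09 = 1.23.
(b) Fraction as HOCl = 1 / (1 + 1.23) = 0.4484.
(b) HOCl = 0.4484 × 4.19 ppm = 1.879 ppm.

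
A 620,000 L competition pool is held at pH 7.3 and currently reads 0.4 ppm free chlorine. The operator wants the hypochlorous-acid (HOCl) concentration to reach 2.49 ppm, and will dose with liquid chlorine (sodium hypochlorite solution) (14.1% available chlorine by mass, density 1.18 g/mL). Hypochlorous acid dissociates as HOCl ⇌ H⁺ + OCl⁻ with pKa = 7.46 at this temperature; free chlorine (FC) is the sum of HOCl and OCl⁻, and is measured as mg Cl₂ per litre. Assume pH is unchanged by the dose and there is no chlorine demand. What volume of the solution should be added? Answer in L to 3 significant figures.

14.2 L

[OCl⁻]/[HOCl] = 10^(pH − pKa) = 10^(7.3 − 7.46) = 0.6918; fraction as HOCl = 1/(1 + 0.6918) = 0.5911.
Free chlorine required for 2.49 ppm HOCl: 2.49 / 0.5911 = 4.213 ppm.
FC to add: 4.213 − 0.4 = 3.813 mg/L as Cl₂.
Cl₂ equivalent: 3.813 mg/L × 620,000 L = 2364 g.
Product at 14.1% available Cl: 2364 / 0.141 = 16,760 g.
Volume: 16,760 g ÷ 1.18 g/mL = 14,210 mL.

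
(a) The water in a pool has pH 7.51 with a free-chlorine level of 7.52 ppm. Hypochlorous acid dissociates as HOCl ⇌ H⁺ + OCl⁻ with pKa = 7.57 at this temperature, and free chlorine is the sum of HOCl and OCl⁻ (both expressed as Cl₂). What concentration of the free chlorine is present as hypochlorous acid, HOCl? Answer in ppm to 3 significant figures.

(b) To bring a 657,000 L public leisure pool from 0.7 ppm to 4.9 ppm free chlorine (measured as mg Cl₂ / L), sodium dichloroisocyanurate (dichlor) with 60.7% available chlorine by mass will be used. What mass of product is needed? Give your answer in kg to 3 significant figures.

(a) 4.02 ppm; (b) 4.55 kg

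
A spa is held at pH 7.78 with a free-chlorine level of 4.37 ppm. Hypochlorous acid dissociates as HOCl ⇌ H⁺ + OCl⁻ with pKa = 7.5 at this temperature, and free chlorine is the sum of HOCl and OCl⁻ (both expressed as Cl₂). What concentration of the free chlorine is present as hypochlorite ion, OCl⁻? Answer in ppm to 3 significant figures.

[OCl⁻]/[HOCl] = 10^(pH − pKa) = 10^(7.78 − 7.5) = 10^0.28 = 1.905.
Fraction as HOCl = 1 / (1 + 1.905) = 0.3442.
OCl⁻ = (1 − 0.3442) × 4.37 ppm = 2.866 ppm.

2.87 ppm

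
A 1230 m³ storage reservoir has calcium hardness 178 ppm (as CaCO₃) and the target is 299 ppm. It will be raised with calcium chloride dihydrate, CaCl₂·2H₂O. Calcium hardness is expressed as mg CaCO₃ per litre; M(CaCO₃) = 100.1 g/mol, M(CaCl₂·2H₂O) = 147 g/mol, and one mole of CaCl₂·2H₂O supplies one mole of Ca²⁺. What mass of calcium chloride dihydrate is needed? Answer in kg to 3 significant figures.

219 kg

Volume: 1230 m³ = 1,230,000 L.
Hardness to add: (299 − 178) = 121 mg/L as CaCO₃ × 1,230,000 L = 148,800 g as CaCO₃.
Moles of Ca²⁺ (1 mol Ca²⁺ ≡ 1 mol CaCO₃): 148,800 / 100.1 g/mol = 1487 mol.
Mass of CaCl₂·2H₂O: 1487 × 147 = 218,600 g.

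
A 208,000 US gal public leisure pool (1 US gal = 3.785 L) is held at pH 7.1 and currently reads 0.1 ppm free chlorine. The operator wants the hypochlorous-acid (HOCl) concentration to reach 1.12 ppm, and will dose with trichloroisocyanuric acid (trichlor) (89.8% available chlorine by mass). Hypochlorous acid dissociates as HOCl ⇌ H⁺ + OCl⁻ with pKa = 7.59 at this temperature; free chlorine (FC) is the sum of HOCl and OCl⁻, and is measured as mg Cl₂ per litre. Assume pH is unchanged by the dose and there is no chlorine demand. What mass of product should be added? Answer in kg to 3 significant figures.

Volume: 208,000 US gal × 3.785 L/gal = 787,280 L.
[OCl⁻]/[HOCl] = 10^(pH − pKa) = 10^(7.1 − 7.59) = 0.3236; fraction as HOCl = 1/(1 + 0.3236) = 0.7555.
Free chlorine required for 1.12 ppm HOCl: 1.12 / 0.7555 = 1.482 ppm.
FC to add: 1.482 − 0.1 = 1.382 mg/L as Cl₂.
Cl₂ equivalent: 1.382 mg/L × 787,280 L = 1088 g.
Product at 89.8% available Cl: 1088 / 0.898 = 1212 g.

1.21 kg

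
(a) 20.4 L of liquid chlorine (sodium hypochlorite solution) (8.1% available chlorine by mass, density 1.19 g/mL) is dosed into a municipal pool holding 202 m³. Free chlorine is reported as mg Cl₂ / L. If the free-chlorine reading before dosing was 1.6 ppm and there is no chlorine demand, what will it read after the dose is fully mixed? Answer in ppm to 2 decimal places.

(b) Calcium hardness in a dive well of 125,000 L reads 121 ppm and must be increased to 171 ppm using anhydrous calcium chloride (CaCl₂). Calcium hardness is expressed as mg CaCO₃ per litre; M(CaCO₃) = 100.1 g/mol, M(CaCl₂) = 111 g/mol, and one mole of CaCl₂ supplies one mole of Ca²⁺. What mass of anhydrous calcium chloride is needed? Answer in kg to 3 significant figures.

(a) 11.33 ppm; (b) 6.93 kg

(a) Volume: 202 m³ = 202,000 L.
(a) Mass of solution: 20.4 L × 1000 mL/L × 1.19 g/mL = 24,280 g.
(a) Available chlorine delivered: 24,280 g × 0.081 = 1966 g as Cl₂.
(a) Concentration rise: 1966 g / 202,000 L = 9.734 mg/L = 9.73 ppm.
(a) Final FC: 1.6 + 9.73 = 11.33 ppm.

(b) Hardness to add: (171 − 121) = 50 mg/L as CaCO₃ × 125,000 L = 6250 g as CaCO₃.
(b) Moles of Ca²⁺ (1 mol Ca²⁺ ≡ 1 mol CaCO₃): 6250 / 100.1 g/mol = 62.44 mol.
(b) Mass of CaCl₂: 62.44 × 111 = 6931 g.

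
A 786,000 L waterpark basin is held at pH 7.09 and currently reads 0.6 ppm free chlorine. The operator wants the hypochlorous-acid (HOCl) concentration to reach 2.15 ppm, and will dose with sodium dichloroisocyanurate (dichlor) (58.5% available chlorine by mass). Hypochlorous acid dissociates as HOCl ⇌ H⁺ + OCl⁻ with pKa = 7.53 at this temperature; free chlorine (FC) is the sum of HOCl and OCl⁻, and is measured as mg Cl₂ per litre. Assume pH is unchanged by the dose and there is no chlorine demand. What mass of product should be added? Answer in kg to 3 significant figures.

3.13 kg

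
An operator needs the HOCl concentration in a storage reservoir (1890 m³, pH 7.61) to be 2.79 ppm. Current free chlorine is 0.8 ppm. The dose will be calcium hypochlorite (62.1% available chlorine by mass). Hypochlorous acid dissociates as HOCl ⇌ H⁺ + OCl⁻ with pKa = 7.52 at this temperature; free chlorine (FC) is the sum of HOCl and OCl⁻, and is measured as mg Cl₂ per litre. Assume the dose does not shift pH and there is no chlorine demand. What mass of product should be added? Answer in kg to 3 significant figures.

Volume: 1890 m³ = 1,890,000 L.
[OCl⁻]/[HOCl] = 10^(pH − pKa) = 10^(7.61 − 7.52) = 1.23; fraction as HOCl = 1/(1 + 1.23) = 0.4484.
Free chlorine required for 2.79 ppm HOCl: 2.79 / 0.4484 = 6.222 ppm.
FC to add: 6.222 − 0.8 = 5.422 mg/L as Cl₂.
Cl₂ equivalent: 5.422 mg/L × 1,890,000 L = 10,250 g.
Product at 62.1% available Cl: 10,250 / 0.621 = 16,500 g.

16.5 kg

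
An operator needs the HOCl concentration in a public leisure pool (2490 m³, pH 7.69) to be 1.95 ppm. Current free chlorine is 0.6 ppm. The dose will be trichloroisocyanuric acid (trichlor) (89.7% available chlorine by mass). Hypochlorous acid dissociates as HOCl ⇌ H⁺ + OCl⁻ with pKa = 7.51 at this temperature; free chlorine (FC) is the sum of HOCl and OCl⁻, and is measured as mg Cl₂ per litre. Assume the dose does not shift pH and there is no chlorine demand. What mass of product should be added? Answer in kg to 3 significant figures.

11.9 kg

Volume: 2490 m³ = 2,490,000 L.
[OCl⁻]/[HOCl] = 10^(pH − pKa) = 10^(7.69 − 7.51) = 1.514; fraction as HOCl = 1/(1 + 1.514) = 0.3978.
Free chlorine required for 1.95 ppm HOCl: 1.95 / 0.3978 = 4.901 ppm.
FC to add: 4.901 − 0.6 = 4.301 mg/L as Cl₂.
Cl₂ equivalent: 4.301 mg/L × 2,490,000 L = 10,710 g.
Product at 89.7% available Cl: 10,710 / 0.897 = 11,940 g.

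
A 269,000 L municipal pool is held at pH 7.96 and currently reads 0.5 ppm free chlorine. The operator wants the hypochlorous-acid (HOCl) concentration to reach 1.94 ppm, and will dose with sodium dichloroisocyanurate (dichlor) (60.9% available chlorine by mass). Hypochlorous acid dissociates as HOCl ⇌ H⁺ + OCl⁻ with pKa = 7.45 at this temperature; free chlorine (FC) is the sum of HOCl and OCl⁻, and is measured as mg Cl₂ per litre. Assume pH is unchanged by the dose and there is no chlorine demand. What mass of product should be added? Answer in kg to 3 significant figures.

3.41 kg

[OCl⁻]/[HOCl] = 10^(pH − pKa) = 10^(7.96 − 7.45) = 3.236; fraction as HOCl = 1/(1 + 3.236) = 0.2361.
Free chlorine required for 1.94 ppm HOCl: 1.94 / 0.2361 = 8.218 ppm.
FC to add: 8.218 − 0.5 = 7.718 mg/L as Cl₂.
Cl₂ equivalent: 7.718 mg/L × 269,000 L = 2076 g.
Product at 60.9% available Cl: 2076 / 0.609 = 3409 g.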